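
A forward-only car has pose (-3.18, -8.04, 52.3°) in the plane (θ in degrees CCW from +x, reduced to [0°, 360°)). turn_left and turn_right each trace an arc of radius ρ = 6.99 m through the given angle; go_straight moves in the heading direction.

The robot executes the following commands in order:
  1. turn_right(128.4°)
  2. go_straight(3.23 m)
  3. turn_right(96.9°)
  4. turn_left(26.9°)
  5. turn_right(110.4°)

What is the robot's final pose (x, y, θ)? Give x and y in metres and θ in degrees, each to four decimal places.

set_pose: (x, y, θ) = (-3.1800, -8.0400, 52.3000°), ρ = 6.99
turn_right(128.4°): centre at ρ to the right, rotate −128.4° → (9.1360, -10.6354, -76.1000° ≡ 283.9000°)
go_straight(3.23): x += 3.23·cos θ, y += 3.23·sin θ → (9.9119, -13.7708, 283.9000°)
turn_right(96.9°): centre at ρ to the right, rotate −96.9° → (3.9785, -22.3879, 187.0000°)
turn_left(26.9°): centre at ρ to the left, rotate +26.9° → (0.9317, -23.5240, 213.9000°)
turn_right(110.4°): centre at ρ to the right, rotate −110.4° → (-9.7638, -19.3540, 103.5000°)

(-9.7638, -19.3540, 103.5000°)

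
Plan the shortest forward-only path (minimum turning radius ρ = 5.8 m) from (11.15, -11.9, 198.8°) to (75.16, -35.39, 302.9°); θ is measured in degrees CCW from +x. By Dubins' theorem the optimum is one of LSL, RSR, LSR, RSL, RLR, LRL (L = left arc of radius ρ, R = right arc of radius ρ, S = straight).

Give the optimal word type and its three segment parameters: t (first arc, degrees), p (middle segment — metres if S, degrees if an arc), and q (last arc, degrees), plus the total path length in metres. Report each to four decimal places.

LSR: t = 151.8841°, p = 59.9394 m, q = 47.7841°, L = 80.1516 m

Let ψ = atan2(Δy, Δx) = atan2(-23.49, 64.01) = -20.1518° be the start→goal bearing.
Normalize: d = |goal − start| / ρ = 68.184017/5.8 = 11.755865, α = (θ_start − ψ) mod 360° = 218.9518° = 3.821430 rad, β = (θ_goal − ψ) mod 360° = 323.0518° = 5.638318 rad.
Common terms: sin α = -0.628667, cos α = -0.777675, sin β = -0.601092, cos β = 0.799179, cos(α−β) = -0.243615, d² = 138.200363. Work in radians in the unit-radius frame; every candidate has L = ρ·(t + p + q).
LSL: p² = 2 + d² − 2cos(α−β) + 2d(sin α − sin β) = 140.039276; p = √p² = 11.833819; φ = atan2(cos β − cos α, d + sin α − sin β) = 0.133647 rad; t = (φ − α) mod 2π = 2.595402 rad, q = (β − φ) mod 2π = 5.504671 rad → L = 5.8·(2.595402 + 11.833819 + 5.504671) = 5.8·19.933892 = 115.616575 m
RSR: p² = 2 + d² − 2cos(α−β) + 2d(sin β − sin α) = 141.335909; p = √p² = 11.888478; φ = atan2(cos α − cos β, d − sin α + sin β) = -0.133029 rad; t = (α − φ) mod 2π = 3.954459 rad, q = (φ − β) mod 2π = 0.511838 rad → L = 5.8·(3.954459 + 11.888478 + 0.511838) = 5.8·16.354776 = 94.857698 m
LSR: p² = d² − 2 + 2cos(α−β) + 2d(sin α + sin β) = 106.799368; p = √p² = 10.334378; φ = atan2(−cos α − cos β, d + sin α + sin β) − atan2(−2, p) = 0.189123 rad; t = (φ − α) mod 2π = 2.650878 rad, q = (φ − β) mod 2π = 0.833990 rad → L = 5.8·(2.650878 + 10.334378 + 0.833990) = 5.8·13.819246 = 80.151625 m
RSL: p² = d² − 2 + 2cos(α−β) − 2d(sin α + sin β) = 164.626897; p = √p² = 12.830701; φ = atan2(cos α + cos β, d − sin α − sin β) − atan2(2, p) = -0.152976 rad; t = (α − φ) mod 2π = 3.974406 rad, q = (β − φ) mod 2π = 5.791294 rad → L = 5.8·(3.974406 + 12.830701 + 5.791294) = 5.8·22.596401 = 131.059125 m
RLR: c = (6 − d² + 2cos(α−β) + 2d(sin α − sin β))/8 = -16.666989, |c| > 1 → infeasible
LRL: c = (6 − d² + 2cos(α−β) − 2d(sin α − sin β))/8 = -16.504909, |c| > 1 → infeasible
Shortest: LSR with L = 80.151625 m ≈ 80.1516 m
Convert LSR to answer units (arcs ×180/π): t = 2.650878·180/π = 151.8841°, p = ρ·p = 5.8·10.334378 = 59.9394 m, q = 0.833990·180/π = 47.7841°, L = 80.1516 m.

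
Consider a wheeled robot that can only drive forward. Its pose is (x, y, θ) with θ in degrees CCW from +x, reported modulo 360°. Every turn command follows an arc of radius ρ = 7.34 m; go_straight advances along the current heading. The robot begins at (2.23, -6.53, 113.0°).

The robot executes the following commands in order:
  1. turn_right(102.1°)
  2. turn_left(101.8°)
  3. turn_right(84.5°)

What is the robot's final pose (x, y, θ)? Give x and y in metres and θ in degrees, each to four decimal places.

(16.2849, 22.8870, 28.2000°)

set_pose: (x, y, θ) = (2.2300, -6.5300, 113.0000°), ρ = 7.34
turn_right(102.1°): centre at ρ to the right, rotate −102.1° → (7.5985, 3.5455, 10.9000°)
turn_left(101.8°): centre at ρ to the left, rotate +101.8° → (12.9820, 13.5857, 112.7000°)
turn_right(84.5°): centre at ρ to the right, rotate −84.5° → (16.2849, 22.8870, 28.2000°)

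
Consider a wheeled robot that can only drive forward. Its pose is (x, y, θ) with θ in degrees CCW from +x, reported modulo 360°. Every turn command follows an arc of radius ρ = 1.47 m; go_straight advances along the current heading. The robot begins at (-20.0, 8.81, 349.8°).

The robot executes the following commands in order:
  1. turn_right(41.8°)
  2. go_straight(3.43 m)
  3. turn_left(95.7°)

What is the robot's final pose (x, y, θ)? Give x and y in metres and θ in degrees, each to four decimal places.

set_pose: (x, y, θ) = (-20.0000, 8.8100, 349.8000°), ρ = 1.47
turn_right(41.8°): centre at ρ to the right, rotate −41.8° → (-19.1019, 8.2683, 308.0000°)
go_straight(3.43): x += 3.43·cos θ, y += 3.43·sin θ → (-16.9902, 5.5654, 308.0000°)
turn_left(95.7°): centre at ρ to the left, rotate +95.7° → (-14.8162, 5.4076, 403.7000° ≡ 43.7000°)

(-14.8162, 5.4076, 43.7000°)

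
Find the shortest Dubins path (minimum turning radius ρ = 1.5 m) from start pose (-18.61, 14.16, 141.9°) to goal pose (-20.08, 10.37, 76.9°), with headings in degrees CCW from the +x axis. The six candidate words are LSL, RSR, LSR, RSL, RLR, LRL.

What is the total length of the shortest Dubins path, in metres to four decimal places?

Let ψ = atan2(Δy, Δx) = atan2(-3.79, -1.47) = -111.1994° be the start→goal bearing.
Normalize: d = |goal − start| / ρ = 4.065095/1.5 = 2.710064, α = (θ_start − ψ) mod 360° = 253.0994° = 4.417418 rad, β = (θ_goal − ψ) mod 360° = 188.0994° = 3.282954 rad.
Common terms: sin α = -0.956811, cos α = -0.290712, sin β = -0.140891, cos β = -0.990025, cos(α−β) = 0.422618, d² = 7.344444. Work in radians in the unit-radius frame; every candidate has L = ρ·(t + p + q).
LSL: p² = 2 + d² − 2cos(α−β) + 2d(sin α − sin β) = 4.076821; p = √p² = 2.019114; φ = atan2(cos β − cos α, d + sin α − sin β) = -0.353674 rad; t = (φ − α) mod 2π = 1.512093 rad, q = (β − φ) mod 2π = 3.636628 rad → L = 1.5·(1.512093 + 2.019114 + 3.636628) = 1.5·7.167835 = 10.751753 m
RSR: p² = 2 + d² − 2cos(α−β) + 2d(sin β − sin α) = 12.921595; p = √p² = 3.594662; φ = atan2(cos α − cos β, d − sin α + sin β) = 0.195791 rad; t = (α − φ) mod 2π = 4.221628 rad, q = (φ − β) mod 2π = 3.196022 rad → L = 1.5·(4.221628 + 3.594662 + 3.196022) = 1.5·11.012311 = 16.518467 m
LSR: p² = d² − 2 + 2cos(α−β) + 2d(sin α + sin β) = 0.239997; p = √p² = 0.489895; φ = atan2(−cos α − cos β, d + sin α + sin β) − atan2(−2, p) = 2.001849 rad; t = (φ − α) mod 2π = 3.867616 rad, q = (φ − β) mod 2π = 5.002080 rad → L = 1.5·(3.867616 + 0.489895 + 5.002080) = 1.5·9.359591 = 14.039386 m
RSL: p² = d² − 2 + 2cos(α−β) − 2d(sin α + sin β) = 12.139365; p = √p² = 3.484159; φ = atan2(cos α + cos β, d − sin α − sin β) − atan2(2, p) = -0.845564 rad; t = (α − φ) mod 2π = 5.262983 rad, q = (β − φ) mod 2π = 4.128519 rad → L = 1.5·(5.262983 + 3.484159 + 4.128519) = 1.5·12.875660 = 19.313490 m
RLR: c = (6 − d² + 2cos(α−β) + 2d(sin α − sin β))/8 = -0.615199; p = 2π − arccos c = 4.049750 rad; φ = atan2(cos α − cos β, d − sin α + sin β) = 0.195791 rad; t = (α − φ + p/2) mod 2π = 6.246503 rad, q = (α − β − t + p) mod 2π = 5.220897 rad → L = 1.5·(6.246503 + 4.049750 + 5.220897) = 1.5·15.517150 = 23.275724 m
LRL: c = (6 − d² + 2cos(α−β) − 2d(sin α − sin β))/8 = 0.490397; p = 2π − arccos c = 5.224935 rad; φ = atan2(cos β − cos α, d + sin α − sin β) = -0.353674 rad; t = (φ − α + p/2) mod 2π = 4.124561 rad, q = (β − α − t + p) mod 2π = 6.249095 rad → L = 1.5·(4.124561 + 5.224935 + 6.249095) = 1.5·15.598591 = 23.397886 m
Shortest: LSL with L = 10.751753 m ≈ 10.7518 m

10.7518 m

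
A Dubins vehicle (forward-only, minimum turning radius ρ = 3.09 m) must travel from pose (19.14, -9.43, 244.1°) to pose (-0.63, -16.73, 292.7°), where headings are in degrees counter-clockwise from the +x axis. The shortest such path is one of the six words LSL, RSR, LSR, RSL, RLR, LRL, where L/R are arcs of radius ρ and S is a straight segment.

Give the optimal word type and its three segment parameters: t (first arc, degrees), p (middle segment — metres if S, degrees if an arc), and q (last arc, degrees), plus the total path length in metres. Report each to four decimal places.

Let ψ = atan2(Δy, Δx) = atan2(-7.30, -19.77) = -159.7335° be the start→goal bearing.
Normalize: d = |goal − start| / ρ = 21.074698/3.09 = 6.820291, α = (θ_start − ψ) mod 360° = 43.8335° = 0.765039 rad, β = (θ_goal − ψ) mod 360° = 92.4335° = 1.613269 rad.
Common terms: sin α = 0.692565, cos α = 0.721355, sin β = 0.999098, cos β = -0.042460, cos(α−β) = 0.661312, d² = 46.516365. Work in radians in the unit-radius frame; every candidate has L = ρ·(t + p + q).
LSL: p² = 2 + d² − 2cos(α−β) + 2d(sin α − sin β) = 43.012454; p = √p² = 6.558388; φ = atan2(cos β − cos α, d + sin α − sin β) = -0.116729 rad; t = (φ − α) mod 2π = 5.401417 rad, q = (β − φ) mod 2π = 1.729998 rad → L = 3.09·(5.401417 + 6.558388 + 1.729998) = 3.09·13.689803 = 42.301492 m
RSR: p² = 2 + d² − 2cos(α−β) + 2d(sin β − sin α) = 51.375027; p = √p² = 7.167638; φ = atan2(cos α − cos β, d − sin α + sin β) = 0.106767 rad; t = (α − φ) mod 2π = 0.658272 rad, q = (φ − β) mod 2π = 4.776683 rad → L = 3.09·(0.658272 + 7.167638 + 4.776683) = 3.09·12.602593 = 38.942012 m
LSR: p² = d² − 2 + 2cos(α−β) + 2d(sin α + sin β) = 68.914261; p = √p² = 8.301461; φ = atan2(−cos α − cos β, d + sin α + sin β) − atan2(−2, p) = 0.156827 rad; t = (φ − α) mod 2π = 5.674973 rad, q = (φ − β) mod 2π = 4.826743 rad → L = 3.09·(5.674973 + 8.301461 + 4.826743) = 3.09·18.803177 = 58.101817 m
RSL: p² = d² − 2 + 2cos(α−β) − 2d(sin α + sin β) = 22.763716; p = √p² = 4.771134; φ = atan2(cos α + cos β, d − sin α − sin β) − atan2(2, p) = -0.265329 rad; t = (α − φ) mod 2π = 1.030368 rad, q = (β − φ) mod 2π = 1.878598 rad → L = 3.09·(1.030368 + 4.771134 + 1.878598) = 3.09·7.680099 = 23.731507 m
RLR: c = (6 − d² + 2cos(α−β) + 2d(sin α − sin β))/8 = -5.421878, |c| > 1 → infeasible
LRL: c = (6 − d² + 2cos(α−β) − 2d(sin α − sin β))/8 = -4.376557, |c| > 1 → infeasible
Shortest: RSL with L = 23.731507 m ≈ 23.7315 m
Convert RSL to answer units (arcs ×180/π): t = 1.030368·180/π = 59.0357°, p = ρ·p = 3.09·4.771134 = 14.7428 m, q = 1.878598·180/π = 107.6357°, L = 23.7315 m.

RSL: t = 59.0357°, p = 14.7428 m, q = 107.6357°, L = 23.7315 m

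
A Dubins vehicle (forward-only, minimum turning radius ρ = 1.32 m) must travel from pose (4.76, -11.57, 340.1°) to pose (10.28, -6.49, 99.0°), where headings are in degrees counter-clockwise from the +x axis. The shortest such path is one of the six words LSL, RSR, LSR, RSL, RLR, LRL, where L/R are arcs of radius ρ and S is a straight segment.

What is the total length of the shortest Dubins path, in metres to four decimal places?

7.9722 m

Let ψ = atan2(Δy, Δx) = atan2(5.08, 5.52) = 42.6230° be the start→goal bearing.
Normalize: d = |goal − start| / ρ = 7.501786/1.32 = 5.683172, α = (θ_start − ψ) mod 360° = 297.4770° = 5.191952 rad, β = (θ_goal − ψ) mod 360° = 56.3770° = 0.983963 rad.
Common terms: sin α = -0.887197, cos α = 0.461392, sin β = 0.832699, cos β = 0.553727, cos(α−β) = -0.483282, d² = 32.298439. Work in radians in the unit-radius frame; every candidate has L = ρ·(t + p + q).
LSL: p² = 2 + d² − 2cos(α−β) + 2d(sin α − sin β) = 15.716086; p = √p² = 3.964352; φ = atan2(cos β − cos α, d + sin α − sin β) = 0.023293 rad; t = (φ − α) mod 2π = 1.114526 rad, q = (β − φ) mod 2π = 0.960670 rad → L = 1.32·(1.114526 + 3.964352 + 0.960670) = 1.32·6.039548 = 7.972204 m
RSR: p² = 2 + d² − 2cos(α−β) + 2d(sin β − sin α) = 54.813921; p = √p² = 7.403642; φ = atan2(cos α − cos β, d − sin α + sin β) = -0.012472 rad; t = (α − φ) mod 2π = 5.204424 rad, q = (φ − β) mod 2π = 5.286750 rad → L = 1.32·(5.204424 + 7.403642 + 5.286750) = 1.32·17.894817 = 23.621158 m
LSR: p² = d² − 2 + 2cos(α−β) + 2d(sin α + sin β) = 28.712432; p = √p² = 5.358398; φ = atan2(−cos α − cos β, d + sin α + sin β) − atan2(−2, p) = 0.178802 rad; t = (φ − α) mod 2π = 1.270035 rad, q = (φ − β) mod 2π = 5.478024 rad → L = 1.32·(1.270035 + 5.358398 + 5.478024) = 1.32·12.106458 = 15.980524 m
RSL: p² = d² − 2 + 2cos(α−β) − 2d(sin α + sin β) = 29.951317; p = √p² = 5.472780; φ = atan2(cos α + cos β, d − sin α − sin β) − atan2(2, p) = -0.175258 rad; t = (α − φ) mod 2π = 5.367210 rad, q = (β − φ) mod 2π = 1.159221 rad → L = 1.32·(5.367210 + 5.472780 + 1.159221) = 1.32·11.999211 = 15.838958 m
RLR: c = (6 − d² + 2cos(α−β) + 2d(sin α − sin β))/8 = -5.851740, |c| > 1 → infeasible
LRL: c = (6 − d² + 2cos(α−β) − 2d(sin α − sin β))/8 = -0.964511; p = 2π − arccos c = 3.408805 rad; φ = atan2(cos β − cos α, d + sin α − sin β) = 0.023293 rad; t = (φ − α + p/2) mod 2π = 2.818929 rad, q = (β − α − t + p) mod 2π = 2.665072 rad → L = 1.32·(2.818929 + 3.408805 + 2.665072) = 1.32·8.892806 = 11.738504 m
Shortest: LSL with L = 7.972204 m ≈ 7.9722 m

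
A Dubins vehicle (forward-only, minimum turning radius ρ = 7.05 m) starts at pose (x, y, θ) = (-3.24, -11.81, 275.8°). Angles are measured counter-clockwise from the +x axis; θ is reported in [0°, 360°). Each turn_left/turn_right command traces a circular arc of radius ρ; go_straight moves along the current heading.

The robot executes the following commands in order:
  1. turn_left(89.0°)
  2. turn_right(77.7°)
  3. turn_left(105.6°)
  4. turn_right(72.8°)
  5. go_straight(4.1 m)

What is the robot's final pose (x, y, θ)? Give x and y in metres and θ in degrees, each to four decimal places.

(33.7251, -30.1156, 319.9000°)

set_pose: (x, y, θ) = (-3.2400, -11.8100, 275.8000°), ρ = 7.05
turn_left(89.0°): centre at ρ to the left, rotate +89.0° → (4.3638, -18.1228, 364.8000° ≡ 4.8000°)
turn_right(77.7°): centre at ρ to the right, rotate −77.7° → (11.6921, -23.0751, -72.9000° ≡ 287.1000°)
turn_left(105.6°): centre at ρ to the left, rotate +105.6° → (22.2391, -26.9348, 392.7000° ≡ 32.7000°)
turn_right(72.8°): centre at ρ to the right, rotate −72.8° → (30.5889, -27.4747, -40.1000° ≡ 319.9000°)
go_straight(4.1): x += 4.1·cos θ, y += 4.1·sin θ → (33.7251, -30.1156, 319.9000°)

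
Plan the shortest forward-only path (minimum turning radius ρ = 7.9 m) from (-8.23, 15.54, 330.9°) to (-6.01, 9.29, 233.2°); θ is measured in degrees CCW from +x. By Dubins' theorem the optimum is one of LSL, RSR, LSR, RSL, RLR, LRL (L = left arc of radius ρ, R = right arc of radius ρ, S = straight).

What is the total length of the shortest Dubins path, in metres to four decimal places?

57.6901 m

Let ψ = atan2(Δy, Δx) = atan2(-6.25, 2.22) = -70.4450° be the start→goal bearing.
Normalize: d = |goal − start| / ρ = 6.632564/7.9 = 0.839565, α = (θ_start − ψ) mod 360° = 41.3450° = 0.721606 rad, β = (θ_goal − ψ) mod 360° = 303.6450° = 5.299604 rad.
Common terms: sin α = 0.660591, cos α = 0.750746, sin β = -0.832487, cos β = 0.554045, cos(α−β) = -0.133986, d² = 0.704869. Work in radians in the unit-radius frame; every candidate has L = ρ·(t + p + q).
LSL: p² = 2 + d² − 2cos(α−β) + 2d(sin α − sin β) = 5.479913; p = √p² = 2.340921; φ = atan2(cos β − cos α, d + sin α − sin β) = -0.084126 rad; t = (φ − α) mod 2π = 5.477453 rad, q = (β − φ) mod 2π = 5.383731 rad → L = 7.9·(5.477453 + 2.340921 + 5.383731) = 7.9·13.202105 = 104.296633 m
RSR: p² = 2 + d² − 2cos(α−β) + 2d(sin β − sin α) = 0.465770; p = √p² = 0.682474; φ = atan2(cos α − cos β, d − sin α + sin β) = 2.849228 rad; t = (α − φ) mod 2π = 4.155563 rad, q = (φ − β) mod 2π = 3.832809 rad → L = 7.9·(4.155563 + 0.682474 + 3.832809) = 7.9·8.670846 = 68.499680 m
LSR: p² = d² − 2 + 2cos(α−β) + 2d(sin α + sin β) = -1.851738 < 0 → infeasible
RSL: p² = d² − 2 + 2cos(α−β) − 2d(sin α + sin β) = -1.274468 < 0 → infeasible
RLR: c = (6 − d² + 2cos(α−β) + 2d(sin α − sin β))/8 = 0.941779; p = 2π − arccos c = 5.940271 rad; φ = atan2(cos α − cos β, d − sin α + sin β) = 2.849228 rad; t = (α − φ + p/2) mod 2π = 0.842514 rad, q = (α − β − t + p) mod 2π = 0.519759 rad → L = 7.9·(0.842514 + 5.940271 + 0.519759) = 7.9·7.302543 = 57.690090 m
LRL: c = (6 − d² + 2cos(α−β) − 2d(sin α − sin β))/8 = 0.315011; p = 2π − arccos c = 5.032857 rad; φ = atan2(cos β − cos α, d + sin α − sin β) = -0.084126 rad; t = (φ − α + p/2) mod 2π = 1.710696 rad, q = (β − α − t + p) mod 2π = 1.616974 rad → L = 7.9·(1.710696 + 5.032857 + 1.616974) = 7.9·8.360527 = 66.048166 m
Shortest: RLR with L = 57.690090 m ≈ 57.6901 m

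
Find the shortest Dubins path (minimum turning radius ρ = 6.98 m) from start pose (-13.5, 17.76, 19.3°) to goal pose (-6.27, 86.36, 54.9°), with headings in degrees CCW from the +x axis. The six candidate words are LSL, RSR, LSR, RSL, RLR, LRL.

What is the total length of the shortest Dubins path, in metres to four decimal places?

70.9020 m

Let ψ = atan2(Δy, Δx) = atan2(68.60, 7.23) = 83.9836° be the start→goal bearing.
Normalize: d = |goal − start| / ρ = 68.979946/6.98 = 9.882514, α = (θ_start − ψ) mod 360° = 295.3164° = 5.154243 rad, β = (θ_goal − ψ) mod 360° = 330.9164° = 5.775581 rad.
Common terms: sin α = -0.903960, cos α = 0.427617, sin β = -0.486085, cos β = 0.873911, cos(α−β) = 0.813101, d² = 97.664077. Work in radians in the unit-radius frame; every candidate has L = ρ·(t + p + q).
LSL: p² = 2 + d² − 2cos(α−β) + 2d(sin α − sin β) = 89.778567; p = √p² = 9.475155; φ = atan2(cos β − cos α, d + sin α − sin β) = 0.047119 rad; t = (φ − α) mod 2π = 1.176061 rad, q = (β − φ) mod 2π = 5.728462 rad → L = 6.98·(1.176061 + 9.475155 + 5.728462) = 6.98·16.379678 = 114.330151 m
RSR: p² = 2 + d² − 2cos(α−β) + 2d(sin β − sin α) = 106.297185; p = √p² = 10.310053; φ = atan2(cos α − cos β, d − sin α + sin β) = -0.043301 rad; t = (α − φ) mod 2π = 5.197544 rad, q = (φ − β) mod 2π = 0.464304 rad → L = 6.98·(5.197544 + 10.310053 + 0.464304) = 6.98·15.971901 = 111.483867 m
LSR: p² = d² − 2 + 2cos(α−β) + 2d(sin α + sin β) = 69.815991; p = √p² = 8.355596; φ = atan2(−cos α − cos β, d + sin α + sin β) − atan2(−2, p) = 0.082867 rad; t = (φ − α) mod 2π = 1.211809 rad, q = (φ − β) mod 2π = 0.590471 rad → L = 6.98·(1.211809 + 8.355596 + 0.590471) = 6.98·10.157876 = 70.901977 m
RSL: p² = d² − 2 + 2cos(α−β) − 2d(sin α + sin β) = 124.764566; p = √p² = 11.169806; φ = atan2(cos α + cos β, d − sin α − sin β) − atan2(2, p) = -0.062226 rad; t = (α − φ) mod 2π = 5.216469 rad, q = (β − φ) mod 2π = 5.837806 rad → L = 6.98·(5.216469 + 11.169806 + 5.837806) = 6.98·22.224082 = 155.124090 m
RLR: c = (6 − d² + 2cos(α−β) + 2d(sin α − sin β))/8 = -12.287148, |c| > 1 → infeasible
LRL: c = (6 − d² + 2cos(α−β) − 2d(sin α − sin β))/8 = -10.222321, |c| > 1 → infeasible
Shortest: LSR with L = 70.901977 m ≈ 70.9020 m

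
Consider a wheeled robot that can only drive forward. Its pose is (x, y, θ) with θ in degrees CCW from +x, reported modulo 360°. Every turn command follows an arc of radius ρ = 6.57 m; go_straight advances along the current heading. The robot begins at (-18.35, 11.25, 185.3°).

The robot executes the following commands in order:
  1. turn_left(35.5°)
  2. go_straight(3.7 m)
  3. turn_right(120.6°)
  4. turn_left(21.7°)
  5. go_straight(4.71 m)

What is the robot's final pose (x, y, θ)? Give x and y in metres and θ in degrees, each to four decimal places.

(-38.9735, 17.3810, 121.9000°)

set_pose: (x, y, θ) = (-18.3500, 11.2500, 185.3000°), ρ = 6.57
turn_left(35.5°): centre at ρ to the left, rotate +35.5° → (-22.0361, 9.6815, 220.8000°)
go_straight(3.7): x += 3.7·cos θ, y += 3.7·sin θ → (-24.8370, 7.2639, 220.8000°)
turn_right(120.6°): centre at ρ to the right, rotate −120.6° → (-35.5961, 11.0739, 100.2000°)
turn_left(21.7°): centre at ρ to the left, rotate +21.7° → (-36.4845, 13.3823, 121.9000°)
go_straight(4.71): x += 4.71·cos θ, y += 4.71·sin θ → (-38.9735, 17.3810, 121.9000°)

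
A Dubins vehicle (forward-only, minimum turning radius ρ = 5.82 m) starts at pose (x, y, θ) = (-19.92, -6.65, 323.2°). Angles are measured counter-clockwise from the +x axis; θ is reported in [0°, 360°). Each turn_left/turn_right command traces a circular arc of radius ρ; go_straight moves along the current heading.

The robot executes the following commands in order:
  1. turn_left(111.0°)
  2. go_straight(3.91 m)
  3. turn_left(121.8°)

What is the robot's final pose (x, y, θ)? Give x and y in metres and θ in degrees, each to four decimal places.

set_pose: (x, y, θ) = (-19.9200, -6.6500, 323.2000°), ρ = 5.82
turn_left(111.0°): centre at ρ to the left, rotate +111.0° → (-10.8336, -3.5744, 434.2000° ≡ 74.2000°)
go_straight(3.91): x += 3.91·cos θ, y += 3.91·sin θ → (-9.7690, 0.1879, 74.2000°)
turn_left(121.8°): centre at ρ to the left, rotate +121.8° → (-16.9733, 7.3671, 196.0000°)

(-16.9733, 7.3671, 196.0000°)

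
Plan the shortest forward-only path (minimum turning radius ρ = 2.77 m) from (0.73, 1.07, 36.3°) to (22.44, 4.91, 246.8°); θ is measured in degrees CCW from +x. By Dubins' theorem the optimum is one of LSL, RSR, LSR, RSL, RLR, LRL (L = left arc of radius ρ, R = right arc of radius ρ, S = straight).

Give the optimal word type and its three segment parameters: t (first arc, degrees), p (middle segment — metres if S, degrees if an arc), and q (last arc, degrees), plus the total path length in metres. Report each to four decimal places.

RSR: t = 14.0659°, p = 18.9318 m, q = 135.4341°, L = 26.1595 m

Let ψ = atan2(Δy, Δx) = atan2(3.84, 21.71) = 10.0306° be the start→goal bearing.
Normalize: d = |goal − start| / ρ = 22.046988/2.77 = 7.959202, α = (θ_start − ψ) mod 360° = 26.2694° = 0.458488 rad, β = (θ_goal − ψ) mod 360° = 236.7694° = 4.132406 rad.
Common terms: sin α = 0.442593, cos α = 0.896723, sin β = -0.836472, cos β = -0.548009, cos(α−β) = -0.861629, d² = 63.348890. Work in radians in the unit-radius frame; every candidate has L = ρ·(t + p + q).
LSL: p² = 2 + d² − 2cos(α−β) + 2d(sin α − sin β) = 87.432822; p = √p² = 9.350552; φ = atan2(cos β − cos α, d + sin α − sin β) = -0.155129 rad; t = (φ − α) mod 2π = 5.669568 rad, q = (β − φ) mod 2π = 4.287535 rad → L = 2.77·(5.669568 + 9.350552 + 4.287535) = 2.77·19.307655 = 53.482205 m
RSR: p² = 2 + d² − 2cos(α−β) + 2d(sin β − sin α) = 46.711475; p = √p² = 6.834579; φ = atan2(cos α − cos β, d − sin α + sin β) = 0.212992 rad; t = (α − φ) mod 2π = 0.245496 rad, q = (φ − β) mod 2π = 2.363771 rad → L = 2.77·(0.245496 + 6.834579 + 2.363771) = 2.77·9.443847 = 26.159455 m
LSR: p² = d² − 2 + 2cos(α−β) + 2d(sin α + sin β) = 53.355704; p = √p² = 7.304499; φ = atan2(−cos α − cos β, d + sin α + sin β) − atan2(−2, p) = 0.221193 rad; t = (φ − α) mod 2π = 6.045890 rad, q = (φ − β) mod 2π = 2.371972 rad → L = 2.77·(6.045890 + 7.304499 + 2.371972) = 2.77·15.722361 = 43.550939 m
RSL: p² = d² − 2 + 2cos(α−β) − 2d(sin α + sin β) = 65.895560; p = √p² = 8.117608; φ = atan2(cos α + cos β, d − sin α − sin β) − atan2(2, p) = -0.199844 rad; t = (α − φ) mod 2π = 0.658333 rad, q = (β − φ) mod 2π = 4.332251 rad → L = 2.77·(0.658333 + 8.117608 + 4.332251) = 2.77·13.108191 = 36.309690 m
RLR: c = (6 − d² + 2cos(α−β) + 2d(sin α − sin β))/8 = -4.838934, |c| > 1 → infeasible
LRL: c = (6 − d² + 2cos(α−β) − 2d(sin α − sin β))/8 = -9.929103, |c| > 1 → infeasible
Shortest: RSR with L = 26.159455 m ≈ 26.1595 m
Convert RSR to answer units (arcs ×180/π): t = 0.245496·180/π = 14.0659°, p = ρ·p = 2.77·6.834579 = 18.9318 m, q = 2.363771·180/π = 135.4341°, L = 26.1595 m.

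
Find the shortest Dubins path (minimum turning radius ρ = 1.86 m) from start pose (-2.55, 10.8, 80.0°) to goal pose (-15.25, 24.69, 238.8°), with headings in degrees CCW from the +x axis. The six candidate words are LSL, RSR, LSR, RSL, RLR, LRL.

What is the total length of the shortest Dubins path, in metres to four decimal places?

Let ψ = atan2(Δy, Δx) = atan2(13.89, -12.70) = 132.4375° be the start→goal bearing.
Normalize: d = |goal − start| / ρ = 18.820789/1.86 = 10.118704, α = (θ_start − ψ) mod 360° = 307.5625° = 5.367978 rad, β = (θ_goal − ψ) mod 360° = 106.3625° = 1.856376 rad.
Common terms: sin α = -0.792689, cos α = 0.609626, sin β = 0.959499, cos β = -0.281713, cos(α−β) = -0.932324, d² = 102.388166. Work in radians in the unit-radius frame; every candidate has L = ρ·(t + p + q).
LSL: p² = 2 + d² − 2cos(α−β) + 2d(sin α − sin β) = 70.793080; p = √p² = 8.413862; φ = atan2(cos β − cos α, d + sin α − sin β) = -0.106136 rad; t = (φ − α) mod 2π = 0.809071 rad, q = (β − φ) mod 2π = 1.962512 rad → L = 1.86·(0.809071 + 8.413862 + 1.962512) = 1.86·11.185445 = 20.804928 m
RSR: p² = 2 + d² − 2cos(α−β) + 2d(sin β − sin α) = 141.712548; p = √p² = 11.904308; φ = atan2(cos α − cos β, d − sin α + sin β) = 0.074946 rad; t = (α − φ) mod 2π = 5.293033 rad, q = (φ − β) mod 2π = 4.501755 rad → L = 1.86·(5.293033 + 11.904308 + 4.501755) = 1.86·21.699096 = 40.360318 m
LSR: p² = d² − 2 + 2cos(α−β) + 2d(sin α + sin β) = 101.899314; p = √p² = 10.094519; φ = atan2(−cos α − cos β, d + sin α + sin β) − atan2(−2, p) = 0.163724 rad; t = (φ − α) mod 2π = 1.078931 rad, q = (φ − β) mod 2π = 4.590534 rad → L = 1.86·(1.078931 + 10.094519 + 4.590534) = 1.86·15.763984 = 29.321010 m
RSL: p² = d² − 2 + 2cos(α−β) − 2d(sin α + sin β) = 95.147723; p = √p² = 9.754369; φ = atan2(cos α + cos β, d − sin α − sin β) − atan2(2, p) = -0.169296 rad; t = (α − φ) mod 2π = 5.537274 rad, q = (β − φ) mod 2π = 2.025671 rad → L = 1.86·(5.537274 + 9.754369 + 2.025671) = 1.86·17.317314 = 32.210204 m
RLR: c = (6 − d² + 2cos(α−β) + 2d(sin α − sin β))/8 = -16.714069, |c| > 1 → infeasible
LRL: c = (6 − d² + 2cos(α−β) − 2d(sin α − sin β))/8 = -7.849135, |c| > 1 → infeasible
Shortest: LSL with L = 20.804928 m ≈ 20.8049 m

20.8049 m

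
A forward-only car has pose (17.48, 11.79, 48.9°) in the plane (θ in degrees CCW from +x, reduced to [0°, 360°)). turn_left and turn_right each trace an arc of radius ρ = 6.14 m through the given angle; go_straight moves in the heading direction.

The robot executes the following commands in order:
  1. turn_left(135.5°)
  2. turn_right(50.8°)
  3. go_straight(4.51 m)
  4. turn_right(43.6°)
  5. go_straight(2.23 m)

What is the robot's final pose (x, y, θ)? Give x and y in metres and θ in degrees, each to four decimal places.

(2.6608, 33.5661, 90.0000°)

set_pose: (x, y, θ) = (17.4800, 11.7900, 48.9000°), ρ = 6.14
turn_left(135.5°): centre at ρ to the left, rotate +135.5° → (12.3821, 21.9482, 184.4000°)
turn_right(50.8°): centre at ρ to the right, rotate −50.8° → (7.4646, 23.8358, 133.6000°)
go_straight(4.51): x += 4.51·cos θ, y += 4.51·sin θ → (4.3544, 27.1018, 133.6000°)
turn_right(43.6°): centre at ρ to the right, rotate −43.6° → (2.6608, 31.3361, 90.0000°)
go_straight(2.23): x += 2.23·cos θ, y += 2.23·sin θ → (2.6608, 33.5661, 90.0000°)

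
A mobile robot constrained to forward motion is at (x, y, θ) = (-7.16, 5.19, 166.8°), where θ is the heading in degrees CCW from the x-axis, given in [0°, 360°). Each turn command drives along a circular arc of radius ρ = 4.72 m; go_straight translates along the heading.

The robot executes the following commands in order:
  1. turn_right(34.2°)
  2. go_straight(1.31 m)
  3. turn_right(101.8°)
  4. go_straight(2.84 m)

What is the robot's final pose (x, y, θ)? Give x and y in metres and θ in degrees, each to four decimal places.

(-6.9463, 16.2581, 30.8000°)

set_pose: (x, y, θ) = (-7.1600, 5.1900, 166.8000°), ρ = 4.72
turn_right(34.2°): centre at ρ to the right, rotate −34.2° → (-9.5566, 6.5904, 132.6000°)
go_straight(1.31): x += 1.31·cos θ, y += 1.31·sin θ → (-10.4433, 7.5547, 132.6000°)
turn_right(101.8°): centre at ρ to the right, rotate −101.8° → (-9.3857, 14.8039, 30.8000°)
go_straight(2.84): x += 2.84·cos θ, y += 2.84·sin θ → (-6.9463, 16.2581, 30.8000°)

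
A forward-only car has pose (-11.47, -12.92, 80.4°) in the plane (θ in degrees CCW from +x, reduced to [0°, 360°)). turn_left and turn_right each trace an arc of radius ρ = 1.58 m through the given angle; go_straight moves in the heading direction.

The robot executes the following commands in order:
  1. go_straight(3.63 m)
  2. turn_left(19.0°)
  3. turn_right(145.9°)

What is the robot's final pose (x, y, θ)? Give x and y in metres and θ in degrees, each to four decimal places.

(-8.1588, -7.4736, 313.5000°)

set_pose: (x, y, θ) = (-11.4700, -12.9200, 80.4000°), ρ = 1.58
go_straight(3.63): x += 3.63·cos θ, y += 3.63·sin θ → (-10.8646, -9.3408, 80.4000°)
turn_left(19.0°): centre at ρ to the left, rotate +19.0° → (-10.8637, -8.8193, 99.4000°)
turn_right(145.9°): centre at ρ to the right, rotate −145.9° → (-8.1588, -7.4736, -46.5000° ≡ 313.5000°)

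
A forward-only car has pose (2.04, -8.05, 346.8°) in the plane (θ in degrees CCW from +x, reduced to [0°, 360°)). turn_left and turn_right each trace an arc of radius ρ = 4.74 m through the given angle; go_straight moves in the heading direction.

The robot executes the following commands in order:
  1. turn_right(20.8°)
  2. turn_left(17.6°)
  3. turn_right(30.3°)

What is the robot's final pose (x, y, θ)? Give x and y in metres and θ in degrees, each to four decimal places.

(7.0318, -10.6490, 313.3000°)

set_pose: (x, y, θ) = (2.0400, -8.0500, 346.8000°), ρ = 4.74
turn_right(20.8°): centre at ρ to the right, rotate −20.8° → (3.6082, -8.7351, 326.0000°)
turn_left(17.6°): centre at ρ to the left, rotate +17.6° → (4.9205, -9.3526, 343.6000°)
turn_right(30.3°): centre at ρ to the right, rotate −30.3° → (7.0318, -10.6490, 313.3000°)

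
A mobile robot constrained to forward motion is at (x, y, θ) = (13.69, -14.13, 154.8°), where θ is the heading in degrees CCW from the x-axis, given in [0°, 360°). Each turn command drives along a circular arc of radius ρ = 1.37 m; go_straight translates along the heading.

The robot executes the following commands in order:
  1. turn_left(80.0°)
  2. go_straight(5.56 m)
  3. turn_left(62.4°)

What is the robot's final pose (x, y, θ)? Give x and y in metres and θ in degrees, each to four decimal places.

(8.6832, -20.5392, 297.2000°)

set_pose: (x, y, θ) = (13.6900, -14.1300, 154.8000°), ρ = 1.37
turn_left(80.0°): centre at ρ to the left, rotate +80.0° → (11.9872, -14.5799, 234.8000°)
go_straight(5.56): x += 5.56·cos θ, y += 5.56·sin θ → (8.7822, -19.1232, 234.8000°)
turn_left(62.4°): centre at ρ to the left, rotate +62.4° → (8.6832, -20.5392, 297.2000°)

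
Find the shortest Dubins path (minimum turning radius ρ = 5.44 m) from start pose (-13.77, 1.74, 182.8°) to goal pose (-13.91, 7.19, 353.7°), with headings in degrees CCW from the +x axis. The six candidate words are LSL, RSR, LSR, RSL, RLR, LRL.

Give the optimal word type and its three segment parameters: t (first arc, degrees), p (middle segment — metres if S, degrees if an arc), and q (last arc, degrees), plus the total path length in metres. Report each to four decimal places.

Let ψ = atan2(Δy, Δx) = atan2(5.45, -0.14) = 91.4715° be the start→goal bearing.
Normalize: d = |goal − start| / ρ = 5.451798/5.44 = 1.002169, α = (θ_start − ψ) mod 360° = 91.3285° = 1.593983 rad, β = (θ_goal − ψ) mod 360° = 262.2285° = 4.576751 rad.
Common terms: sin α = 0.999731, cos α = -0.023185, sin β = -0.990815, cos β = -0.135223, cos(α−β) = -0.987414, d² = 1.004342. Work in radians in the unit-radius frame; every candidate has L = ρ·(t + p + q).
LSL: p² = 2 + d² − 2cos(α−β) + 2d(sin α − sin β) = 8.968897; p = √p² = 2.994812; φ = atan2(cos β − cos α, d + sin α − sin β) = -0.037419 rad; t = (φ − α) mod 2π = 4.651783 rad, q = (β − φ) mod 2π = 4.614170 rad → L = 5.44·(4.651783 + 2.994812 + 4.614170) = 5.44·12.260765 = 66.698559 m
RSR: p² = 2 + d² − 2cos(α−β) + 2d(sin β − sin α) = 0.989443; p = √p² = 0.994707; φ = atan2(cos α − cos β, d − sin α + sin β) = 3.028719 rad; t = (α − φ) mod 2π = 4.848449 rad, q = (φ − β) mod 2π = 4.735154 rad → L = 5.44·(4.848449 + 0.994707 + 4.735154) = 5.44·10.578310 = 57.546009 m
LSR: p² = d² − 2 + 2cos(α−β) + 2d(sin α + sin β) = -2.952615 < 0 → infeasible
RSL: p² = d² − 2 + 2cos(α−β) − 2d(sin α + sin β) = -2.988356 < 0 → infeasible
RLR: c = (6 − d² + 2cos(α−β) + 2d(sin α − sin β))/8 = 0.876320; p = 2π − arccos c = 5.780557 rad; φ = atan2(cos α − cos β, d − sin α + sin β) = 3.028719 rad; t = (α − φ + p/2) mod 2π = 1.455543 rad, q = (α − β − t + p) mod 2π = 1.342247 rad → L = 5.44·(1.455543 + 5.780557 + 1.342247) = 5.44·8.578347 = 46.666208 m
LRL: c = (6 − d² + 2cos(α−β) − 2d(sin α − sin β))/8 = -0.121112; p = 2π − arccos c = 4.590979 rad; φ = atan2(cos β − cos α, d + sin α − sin β) = -0.037419 rad; t = (φ − α + p/2) mod 2π = 0.664087 rad, q = (β − α − t + p) mod 2π = 0.626474 rad → L = 5.44·(0.664087 + 4.590979 + 0.626474) = 5.44·5.881540 = 31.995578 m
Shortest: LRL with L = 31.995578 m ≈ 31.9956 m
Convert LRL to answer units (arcs ×180/π): t = 0.664087·180/π = 38.0494°, p = 4.590979·180/π = 263.0437°, q = 0.626474·180/π = 35.8943°, L = 31.9956 m.

LRL: t = 38.0494°, p = 263.0437°, q = 35.8943°, L = 31.9956 m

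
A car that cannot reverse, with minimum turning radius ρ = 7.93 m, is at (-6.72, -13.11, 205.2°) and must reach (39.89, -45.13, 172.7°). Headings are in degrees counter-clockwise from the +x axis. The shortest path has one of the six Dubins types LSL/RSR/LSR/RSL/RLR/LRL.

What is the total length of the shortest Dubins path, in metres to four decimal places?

Let ψ = atan2(Δy, Δx) = atan2(-32.02, 46.61) = -34.4882° be the start→goal bearing.
Normalize: d = |goal − start| / ρ = 56.548851/7.93 = 7.131003, α = (θ_start − ψ) mod 360° = 239.6882° = 4.183348 rad, β = (θ_goal − ψ) mod 360° = 207.1882° = 3.616116 rad.
Common terms: sin α = -0.863291, cos α = -0.504706, sin β = -0.456914, cos β = -0.889511, cos(α−β) = 0.843391, d² = 50.851198. Work in radians in the unit-radius frame; every candidate has L = ρ·(t + p + q).
LSL: p² = 2 + d² − 2cos(α−β) + 2d(sin α − sin β) = 45.368663; p = √p² = 6.735626; φ = atan2(cos β − cos α, d + sin α − sin β) = -0.057161 rad; t = (φ − α) mod 2π = 2.042677 rad, q = (β − φ) mod 2π = 3.673277 rad → L = 7.93·(2.042677 + 6.735626 + 3.673277) = 7.93·12.451580 = 98.741027 m
RSR: p² = 2 + d² − 2cos(α−β) + 2d(sin β − sin α) = 56.960167; p = √p² = 7.547196; φ = atan2(cos α − cos β, d − sin α + sin β) = 0.051009 rad; t = (α − φ) mod 2π = 4.132339 rad, q = (φ − β) mod 2π = 2.718078 rad → L = 7.93·(4.132339 + 7.547196 + 2.718078) = 7.93·14.397613 = 114.173073 m
LSR: p² = d² − 2 + 2cos(α−β) + 2d(sin α + sin β) = 31.709201; p = √p² = 5.631092; φ = atan2(−cos α − cos β, d + sin α + sin β) − atan2(−2, p) = 0.576758 rad; t = (φ − α) mod 2π = 2.676595 rad, q = (φ − β) mod 2π = 3.243827 rad → L = 7.93·(2.676595 + 5.631092 + 3.243827) = 7.93·11.551515 = 91.603516 m
RSL: p² = d² − 2 + 2cos(α−β) − 2d(sin α + sin β) = 69.366761; p = √p² = 8.328671; φ = atan2(cos α + cos β, d − sin α − sin β) − atan2(2, p) = -0.399172 rad; t = (α − φ) mod 2π = 4.582520 rad, q = (β − φ) mod 2π = 4.015288 rad → L = 7.93·(4.582520 + 8.328671 + 4.015288) = 7.93·16.926478 = 134.226972 m
RLR: c = (6 − d² + 2cos(α−β) + 2d(sin α − sin β))/8 = -6.120021, |c| > 1 → infeasible
LRL: c = (6 − d² + 2cos(α−β) − 2d(sin α − sin β))/8 = -4.671083, |c| > 1 → infeasible
Shortest: LSR with L = 91.603516 m ≈ 91.6035 m

91.6035 m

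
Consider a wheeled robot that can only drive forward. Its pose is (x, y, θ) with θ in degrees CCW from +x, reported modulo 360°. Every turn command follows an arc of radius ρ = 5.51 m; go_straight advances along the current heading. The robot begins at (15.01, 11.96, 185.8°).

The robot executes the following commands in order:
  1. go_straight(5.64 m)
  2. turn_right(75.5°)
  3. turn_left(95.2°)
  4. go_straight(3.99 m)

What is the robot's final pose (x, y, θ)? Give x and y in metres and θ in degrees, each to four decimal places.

(-7.4669, 16.3041, 205.5000°)

set_pose: (x, y, θ) = (15.0100, 11.9600, 185.8000°), ρ = 5.51
go_straight(5.64): x += 5.64·cos θ, y += 5.64·sin θ → (9.3989, 11.3900, 185.8000°)
turn_right(75.5°): centre at ρ to the right, rotate −75.5° → (3.6743, 14.9602, 110.3000°)
turn_left(95.2°): centre at ρ to the left, rotate +95.2° → (-3.8656, 18.0218, 205.5000°)
go_straight(3.99): x += 3.99·cos θ, y += 3.99·sin θ → (-7.4669, 16.3041, 205.5000°)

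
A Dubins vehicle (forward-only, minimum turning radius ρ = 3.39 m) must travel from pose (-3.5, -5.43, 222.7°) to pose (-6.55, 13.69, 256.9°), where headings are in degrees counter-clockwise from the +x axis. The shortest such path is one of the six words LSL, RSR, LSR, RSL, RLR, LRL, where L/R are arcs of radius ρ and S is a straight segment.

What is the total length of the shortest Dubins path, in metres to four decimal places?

Let ψ = atan2(Δy, Δx) = atan2(19.12, -3.05) = 99.0634° be the start→goal bearing.
Normalize: d = |goal − start| / ρ = 19.361738/3.39 = 5.711427, α = (θ_start − ψ) mod 360° = 123.6366° = 2.157866 rad, β = (θ_goal − ψ) mod 360° = 157.8366° = 2.754768 rad.
Common terms: sin α = 0.832568, cos α = -0.553924, sin β = 0.377249, cos β = -0.926112, cos(α−β) = 0.827081, d² = 32.620400. Work in radians in the unit-radius frame; every candidate has L = ρ·(t + p + q).
LSL: p² = 2 + d² − 2cos(α−β) + 2d(sin α − sin β) = 38.167274; p = √p² = 6.177967; φ = atan2(cos β − cos α, d + sin α − sin β) = -0.060281 rad; t = (φ − α) mod 2π = 4.065039 rad, q = (β − φ) mod 2π = 2.815049 rad → L = 3.39·(4.065039 + 6.177967 + 2.815049) = 3.39·13.058055 = 44.266806 m
RSR: p² = 2 + d² − 2cos(α−β) + 2d(sin β − sin α) = 27.765204; p = √p² = 5.269270; φ = atan2(cos α − cos β, d − sin α + sin β) = 0.070693 rad; t = (α − φ) mod 2π = 2.087173 rad, q = (φ − β) mod 2π = 3.599109 rad → L = 3.39·(2.087173 + 5.269270 + 3.599109) = 3.39·10.955552 = 37.139323 m
LSR: p² = d² − 2 + 2cos(α−β) + 2d(sin α + sin β) = 46.094121; p = √p² = 6.789265; φ = atan2(−cos α − cos β, d + sin α + sin β) − atan2(−2, p) = 0.497146 rad; t = (φ − α) mod 2π = 4.622466 rad, q = (φ − β) mod 2π = 4.025563 rad → L = 3.39·(4.622466 + 6.789265 + 4.025563) = 3.39·15.437294 = 52.332425 m
RSL: p² = d² − 2 + 2cos(α−β) − 2d(sin α + sin β) = 18.455002; p = √p² = 4.295928; φ = atan2(cos α + cos β, d − sin α − sin β) − atan2(2, p) = -0.753362 rad; t = (α − φ) mod 2π = 2.911228 rad, q = (β − φ) mod 2π = 3.508130 rad → L = 3.39·(2.911228 + 4.295928 + 3.508130) = 3.39·10.715286 = 36.324821 m
RLR: c = (6 − d² + 2cos(α−β) + 2d(sin α − sin β))/8 = -2.470650, |c| > 1 → infeasible
LRL: c = (6 − d² + 2cos(α−β) − 2d(sin α − sin β))/8 = -3.770909, |c| > 1 → infeasible
Shortest: RSL with L = 36.324821 m ≈ 36.3248 m

36.3248 m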